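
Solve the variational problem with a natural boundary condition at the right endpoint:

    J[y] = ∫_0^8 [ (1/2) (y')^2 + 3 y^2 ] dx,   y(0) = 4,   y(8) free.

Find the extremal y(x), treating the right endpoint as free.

The Lagrangian L = (1/2) (y')^2 + 3 y^2 gives
    ∂L/∂y = 6 y,   ∂L/∂y' = y'.
Euler-Lagrange: y'' − 6 y = 0.
With k = sqrt(6), the general solution is
    y(x) = A cosh(sqrt(6) x) + B sinh(sqrt(6) x).
Fixed left endpoint y(0) = 4 ⇒ A = 4.
The right endpoint x = 8 is free, so the natural (transversality) condition is ∂L/∂y' |_{x=8} = 0, i.e. y'(8) = 0.
Compute y'(x) = A k sinh(k x) + B k cosh(k x), so
    y'(8) = A k sinh(k·8) + B k cosh(k·8) = 0
    ⇒ B = −A tanh(k·8) = − 4 tanh(sqrt(6)·8).
Therefore the extremal is
    y(x) = 4 cosh(sqrt(6) x) − 4 tanh(sqrt(6)·8) sinh(sqrt(6) x).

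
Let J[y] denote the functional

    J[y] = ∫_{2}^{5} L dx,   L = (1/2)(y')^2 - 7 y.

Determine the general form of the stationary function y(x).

The Lagrangian is L = (1/2)(y')^2 - 7 y.
∂L/∂y = -7.
∂L/∂y' = y'.
The Euler-Lagrange equation d/dx(∂L/∂y') − ∂L/∂y = 0 becomes:
    y'' + 7 = 0
General solution: y(x) = -(7/2) x^2 + A x + B, where A and B are arbitrary constants fixed by the endpoint conditions.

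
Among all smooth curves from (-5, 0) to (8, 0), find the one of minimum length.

Arc-length functional: J[y] = ∫ sqrt(1 + (y')^2) dx.
Lagrangian L = sqrt(1 + (y')^2) has no explicit y dependence, so ∂L/∂y = 0 and the Euler-Lagrange equation gives
    d/dx( y' / sqrt(1 + (y')^2) ) = 0  ⇒  y' / sqrt(1 + (y')^2) = const.
Hence y' is constant, so y(x) is affine.
Fitting the endpoints (-5, 0) and (8, 0):
    slope m = (0 − 0) / (8 − (-5)) = 0,
    intercept c = 0 − m·(-5) = 0.
Extremal: y(x) = 0.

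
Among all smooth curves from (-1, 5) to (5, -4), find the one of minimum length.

Arc-length functional: J[y] = ∫ sqrt(1 + (y')^2) dx.
Lagrangian L = sqrt(1 + (y')^2) has no explicit y dependence, so ∂L/∂y = 0 and the Euler-Lagrange equation gives
    d/dx( y' / sqrt(1 + (y')^2) ) = 0  ⇒  y' / sqrt(1 + (y')^2) = const.
Hence y' is constant, so y(x) is affine.
Fitting the endpoints (-1, 5) and (5, -4):
    slope m = ((-4) − 5) / (5 − (-1)) = -3/2,
    intercept c = 5 − m·(-1) = 7/2.
Extremal: y(x) = (-3/2) x + 7/2.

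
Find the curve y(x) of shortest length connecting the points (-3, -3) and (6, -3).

Arc-length functional: J[y] = ∫ sqrt(1 + (y')^2) dx.
Lagrangian L = sqrt(1 + (y')^2) has no explicit y dependence, so ∂L/∂y = 0 and the Euler-Lagrange equation gives
    d/dx( y' / sqrt(1 + (y')^2) ) = 0  ⇒  y' / sqrt(1 + (y')^2) = const.
Hence y' is constant, so y(x) is affine.
Fitting the endpoints (-3, -3) and (6, -3):
    slope m = ((-3) − (-3)) / (6 − (-3)) = 0,
    intercept c = (-3) − m·(-3) = -3.
Extremal: y(x) = -3.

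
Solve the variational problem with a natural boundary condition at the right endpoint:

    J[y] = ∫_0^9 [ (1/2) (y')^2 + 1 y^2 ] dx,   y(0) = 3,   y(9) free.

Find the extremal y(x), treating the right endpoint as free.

The Lagrangian L = (1/2) (y')^2 + 1 y^2 gives
    ∂L/∂y = 2 y,   ∂L/∂y' = y'.
Euler-Lagrange: y'' − 2 y = 0.
With k = sqrt(2), the general solution is
    y(x) = A cosh(sqrt(2) x) + B sinh(sqrt(2) x).
Fixed left endpoint y(0) = 3 ⇒ A = 3.
The right endpoint x = 9 is free, so the natural (transversality) condition is ∂L/∂y' |_{x=9} = 0, i.e. y'(9) = 0.
Compute y'(x) = A k sinh(k x) + B k cosh(k x), so
    y'(9) = A k sinh(k·9) + B k cosh(k·9) = 0
    ⇒ B = −A tanh(k·9) = − 3 tanh(sqrt(2)·9).
Therefore the extremal is
    y(x) = 3 cosh(sqrt(2) x) − 3 tanh(sqrt(2)·9) sinh(sqrt(2) x).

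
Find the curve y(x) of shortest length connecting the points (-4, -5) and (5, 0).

Arc-length functional: J[y] = ∫ sqrt(1 + (y')^2) dx.
Lagrangian L = sqrt(1 + (y')^2) has no explicit y dependence, so ∂L/∂y = 0 and the Euler-Lagrange equation gives
    d/dx( y' / sqrt(1 + (y')^2) ) = 0  ⇒  y' / sqrt(1 + (y')^2) = const.
Hence y' is constant, so y(x) is affine.
Fitting the endpoints (-4, -5) and (5, 0):
    slope m = (0 − (-5)) / (5 − (-4)) = 5/9,
    intercept c = (-5) − m·(-4) = -25/9.
Extremal: y(x) = (5/9) x - 25/9.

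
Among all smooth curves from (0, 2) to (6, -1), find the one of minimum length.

Arc-length functional: J[y] = ∫ sqrt(1 + (y')^2) dx.
Lagrangian L = sqrt(1 + (y')^2) has no explicit y dependence, so ∂L/∂y = 0 and the Euler-Lagrange equation gives
    d/dx( y' / sqrt(1 + (y')^2) ) = 0  ⇒  y' / sqrt(1 + (y')^2) = const.
Hence y' is constant, so y(x) is affine.
Fitting the endpoints (0, 2) and (6, -1):
    slope m = ((-1) − 2) / (6 − 0) = -1/2,
    intercept c = 2 − m·0 = 2.
Extremal: y(x) = (-1/2) x + 2.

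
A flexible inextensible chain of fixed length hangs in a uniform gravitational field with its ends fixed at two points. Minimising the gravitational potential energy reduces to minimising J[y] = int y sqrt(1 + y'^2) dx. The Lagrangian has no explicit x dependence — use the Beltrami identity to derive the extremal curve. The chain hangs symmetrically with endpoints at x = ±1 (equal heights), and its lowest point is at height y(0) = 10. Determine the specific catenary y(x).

The Lagrangian L(y, y') = y sqrt(1 + y'^2) has no explicit x dependence, so the Beltrami identity applies:
    L − y' ∂L/∂y' = C.
Compute ∂L/∂y' = y · y' / sqrt(1 + y'^2). Then
    L − y' ∂L/∂y'
    = y sqrt(1 + y'^2) − y · y'^2 / sqrt(1 + y'^2)
    = y (1 + y'^2 − y'^2) / sqrt(1 + y'^2)
    = y / sqrt(1 + y'^2) = C.
Squaring gives y^2 = C^2 (1 + y'^2), i.e.
    y'^2 = y^2 / C^2 − 1.
Separating variables,
    dy / sqrt(y^2 − C^2) = dx / C,
and integrating gives arccosh(y / C) = (x − a)/C, so
    y(x) = C cosh((x − a)/C),
the catenary. The constants C and a are fixed by the two endpoint conditions (and, for the hanging-chain problem, the length constraint selects C).
Now fit the given data. The endpoints x = ±1 are symmetric at equal height, so the catenary is even about its minimum: a = 0 and y(x) = C cosh(x/C). The lowest point is y(0) = C cosh(0) = C, and we are told y(0) = 10, so C = 10. Therefore
    y(x) = 10 cosh(x/10),
and at the endpoints
    y(±1) = 10 cosh(1/10).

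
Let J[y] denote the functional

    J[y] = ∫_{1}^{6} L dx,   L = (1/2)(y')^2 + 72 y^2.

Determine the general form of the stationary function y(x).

The Lagrangian is L = (1/2)(y')^2 + 72 y^2.
∂L/∂y = 144y.
∂L/∂y' = y'.
The Euler-Lagrange equation d/dx(∂L/∂y') − ∂L/∂y = 0 becomes:
    y'' - 144 y = 0
General solution: y(x) = A e^(12x) + B e^(-12x), where A and B are arbitrary constants fixed by the endpoint conditions.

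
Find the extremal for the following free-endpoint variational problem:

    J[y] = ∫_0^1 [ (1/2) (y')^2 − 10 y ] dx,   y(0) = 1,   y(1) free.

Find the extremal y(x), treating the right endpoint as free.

The Lagrangian L = (1/2) (y')^2 − 10 y gives
    ∂L/∂y = −10,   ∂L/∂y' = y'.
Euler-Lagrange: d/dx(y') − (−10) = 0, i.e. y'' + 10 = 0, so
    y(x) = −(10/2) x^2 + C1 x + C2.
Fixed left endpoint y(0) = 1 ⇒ C2 = 1.
The right endpoint x = 1 is free, so the natural (transversality) condition is ∂L/∂y' |_{x=1} = 0, i.e. y'(1) = 0.
Compute y'(x) = −10 x + C1, so y'(1) = −10 + C1 = 0 ⇒ C1 = 10.
Therefore the extremal is
    y(x) = −5 x^2 + 10 x + 1.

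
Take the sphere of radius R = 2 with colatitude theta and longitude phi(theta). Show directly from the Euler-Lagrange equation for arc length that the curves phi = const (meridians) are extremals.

On the sphere of radius R = 2 with spherical coordinates (θ, φ), the induced metric is
    ds^2 = 4(dθ^2 + sin^2(θ) dφ^2).
Using θ as the parameter, the arc-length functional becomes
    J[φ] = ∫ 2 sqrt(1 + sin^2(θ) (dφ/dθ)^2) dθ.
So L = 2 sqrt(1 + sin^2(θ) φ'^2). Compute
    ∂L/∂φ = 0  (L has no explicit φ dependence),
    ∂L/∂φ' = 2 sin^2(θ) φ' / sqrt(1 + sin^2(θ) φ'^2).
For the candidate φ(θ) = c (constant), φ' = 0, so ∂L/∂φ' evaluated along the candidate vanishes, and ∂L/∂φ is identically zero. Hence
    d/dθ(∂L/∂φ') − ∂L/∂φ = 0
is satisfied. Therefore meridians φ = const are extremals of arc length — they are geodesics on the sphere.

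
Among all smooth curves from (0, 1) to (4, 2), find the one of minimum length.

Arc-length functional: J[y] = ∫ sqrt(1 + (y')^2) dx.
Lagrangian L = sqrt(1 + (y')^2) has no explicit y dependence, so ∂L/∂y = 0 and the Euler-Lagrange equation gives
    d/dx( y' / sqrt(1 + (y')^2) ) = 0  ⇒  y' / sqrt(1 + (y')^2) = const.
Hence y' is constant, so y(x) is affine.
Fitting the endpoints (0, 1) and (4, 2):
    slope m = (2 − 1) / (4 − 0) = 1/4,
    intercept c = 1 − m·0 = 1.
Extremal: y(x) = (1/4) x + 1.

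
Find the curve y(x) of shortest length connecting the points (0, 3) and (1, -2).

Arc-length functional: J[y] = ∫ sqrt(1 + (y')^2) dx.
Lagrangian L = sqrt(1 + (y')^2) has no explicit y dependence, so ∂L/∂y = 0 and the Euler-Lagrange equation gives
    d/dx( y' / sqrt(1 + (y')^2) ) = 0  ⇒  y' / sqrt(1 + (y')^2) = const.
Hence y' is constant, so y(x) is affine.
Fitting the endpoints (0, 3) and (1, -2):
    slope m = ((-2) − 3) / (1 − 0) = -5,
    intercept c = 3 − m·0 = 3.
Extremal: y(x) = -5 x + 3.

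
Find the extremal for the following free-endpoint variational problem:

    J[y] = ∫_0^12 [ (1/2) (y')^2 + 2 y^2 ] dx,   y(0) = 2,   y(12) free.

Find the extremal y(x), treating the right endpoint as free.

The Lagrangian L = (1/2) (y')^2 + 2 y^2 gives
    ∂L/∂y = 4 y,   ∂L/∂y' = y'.
Euler-Lagrange: y'' − 4 y = 0.
With k = 2, the general solution is
    y(x) = A cosh(2 x) + B sinh(2 x).
Fixed left endpoint y(0) = 2 ⇒ A = 2.
The right endpoint x = 12 is free, so the natural (transversality) condition is ∂L/∂y' |_{x=12} = 0, i.e. y'(12) = 0.
Compute y'(x) = A k sinh(k x) + B k cosh(k x), so
    y'(12) = A k sinh(k·12) + B k cosh(k·12) = 0
    ⇒ B = −A tanh(k·12) = − 2 tanh(2·12).
Therefore the extremal is
    y(x) = 2 cosh(2 x) − 2 tanh(2·12) sinh(2 x).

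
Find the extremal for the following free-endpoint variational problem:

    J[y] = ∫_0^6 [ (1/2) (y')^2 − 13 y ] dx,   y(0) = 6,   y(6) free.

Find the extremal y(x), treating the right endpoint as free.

The Lagrangian L = (1/2) (y')^2 − 13 y gives
    ∂L/∂y = −13,   ∂L/∂y' = y'.
Euler-Lagrange: d/dx(y') − (−13) = 0, i.e. y'' + 13 = 0, so
    y(x) = −(13/2) x^2 + C1 x + C2.
Fixed left endpoint y(0) = 6 ⇒ C2 = 6.
The right endpoint x = 6 is free, so the natural (transversality) condition is ∂L/∂y' |_{x=6} = 0, i.e. y'(6) = 0.
Compute y'(x) = −13 x + C1, so y'(6) = −78 + C1 = 0 ⇒ C1 = 78.
Therefore the extremal is
    y(x) = −(13/2) x^2 + 78 x + 6.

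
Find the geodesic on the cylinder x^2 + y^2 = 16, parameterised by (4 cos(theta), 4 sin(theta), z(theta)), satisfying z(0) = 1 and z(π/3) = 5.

Parameterise the cylinder of radius R = 4 as
    r(θ) = (4 cos θ, 4 sin θ, z(θ)).
The arc-length element is
    ds = sqrt(16 + (dz/dθ)^2) dθ,
so the Lagrangian is L = sqrt(16 + z'^2).
L depends on z' only, not on z or θ, so ∂L/∂z = 0 and
    ∂L/∂z' = z' / sqrt(16 + z'^2).
The Euler-Lagrange equation gives
    d/dθ( z' / sqrt(16 + z'^2) ) = 0,
so z' is constant. Integrating once:
    z(θ) = a θ + b,
a helix on the cylinder (a straight line when the cylinder is unrolled). The constants a, b are determined by the endpoint conditions.
With endpoint conditions z(0) = 1 and z(π/3) = 5: from z(0) = b we get b = 1, and a·π/3 + 1 = 5 gives a = 12/π, so
    z(θ) = (12/π) θ + 1.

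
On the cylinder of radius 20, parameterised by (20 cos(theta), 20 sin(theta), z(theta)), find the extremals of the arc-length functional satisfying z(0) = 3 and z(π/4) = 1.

Parameterise the cylinder of radius R = 20 as
    r(θ) = (20 cos θ, 20 sin θ, z(θ)).
The arc-length element is
    ds = sqrt(400 + (dz/dθ)^2) dθ,
so the Lagrangian is L = sqrt(400 + z'^2).
L depends on z' only, not on z or θ, so ∂L/∂z = 0 and
    ∂L/∂z' = z' / sqrt(400 + z'^2).
The Euler-Lagrange equation gives
    d/dθ( z' / sqrt(400 + z'^2) ) = 0,
so z' is constant. Integrating once:
    z(θ) = a θ + b,
a helix on the cylinder (a straight line when the cylinder is unrolled). The constants a, b are determined by the endpoint conditions.
With endpoint conditions z(0) = 3 and z(π/4) = 1: from z(0) = b we get b = 3, and a·π/4 + 3 = 1 gives a = -8/π, so
    z(θ) = (-8/π) θ + 3.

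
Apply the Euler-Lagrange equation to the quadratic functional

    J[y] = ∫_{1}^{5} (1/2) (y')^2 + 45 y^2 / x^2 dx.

The Lagrangian is L = (1/2) (y')^2 + 45 y^2 / x^2.
Compute ∂L/∂y = 90y/x^2, ∂L/∂y' = y'.
The Euler-Lagrange equation d/dx(∂L/∂y') − ∂L/∂y = 0 reduces to
    y'' − 90/x^2 · y = 0  (x > 0).
Its general solution is
    y(x) = A x^10 + B x^(-9),
with A, B fixed by the endpoint conditions.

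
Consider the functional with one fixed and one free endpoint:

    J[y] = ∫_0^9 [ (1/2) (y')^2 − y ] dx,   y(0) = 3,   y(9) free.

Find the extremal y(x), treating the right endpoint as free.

The Lagrangian L = (1/2) (y')^2 − y gives
    ∂L/∂y = −1,   ∂L/∂y' = y'.
Euler-Lagrange: d/dx(y') − (−1) = 0, i.e. y'' + 1 = 0, so
    y(x) = −(1/2) x^2 + C1 x + C2.
Fixed left endpoint y(0) = 3 ⇒ C2 = 3.
The right endpoint x = 9 is free, so the natural (transversality) condition is ∂L/∂y' |_{x=9} = 0, i.e. y'(9) = 0.
Compute y'(x) = −1 x + C1, so y'(9) = −9 + C1 = 0 ⇒ C1 = 9.
Therefore the extremal is
    y(x) = −x^2/2 + 9 x + 3.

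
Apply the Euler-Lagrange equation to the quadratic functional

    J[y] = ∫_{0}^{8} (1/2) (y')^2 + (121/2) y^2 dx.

The Lagrangian is L = (1/2) (y')^2 + (121/2) y^2.
Compute ∂L/∂y = 121y, ∂L/∂y' = y'.
The Euler-Lagrange equation d/dx(∂L/∂y') − ∂L/∂y = 0 reduces to
    y'' − 121 y = 0.
Its general solution is
    y(x) = A e^(11x) + B e^(−11x),
with A, B fixed by the endpoint conditions.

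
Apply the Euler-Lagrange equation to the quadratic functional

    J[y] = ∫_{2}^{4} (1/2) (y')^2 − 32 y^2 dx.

The Lagrangian is L = (1/2) (y')^2 − 32 y^2.
Compute ∂L/∂y = -64y, ∂L/∂y' = y'.
The Euler-Lagrange equation d/dx(∂L/∂y') − ∂L/∂y = 0 reduces to
    y'' + 64 y = 0.
Its general solution is
    y(x) = A sin(8x) + B cos(8x),
with A, B fixed by the endpoint conditions.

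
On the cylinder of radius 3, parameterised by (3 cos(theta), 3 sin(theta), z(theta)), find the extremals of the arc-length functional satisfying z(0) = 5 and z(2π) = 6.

Parameterise the cylinder of radius R = 3 as
    r(θ) = (3 cos θ, 3 sin θ, z(θ)).
The arc-length element is
    ds = sqrt(9 + (dz/dθ)^2) dθ,
so the Lagrangian is L = sqrt(9 + z'^2).
L depends on z' only, not on z or θ, so ∂L/∂z = 0 and
    ∂L/∂z' = z' / sqrt(9 + z'^2).
The Euler-Lagrange equation gives
    d/dθ( z' / sqrt(9 + z'^2) ) = 0,
so z' is constant. Integrating once:
    z(θ) = a θ + b,
a helix on the cylinder (a straight line when the cylinder is unrolled). The constants a, b are determined by the endpoint conditions.
With endpoint conditions z(0) = 5 and z(2π) = 6: from z(0) = b we get b = 5, and a·2π + 5 = 6 gives a = 1/(2π), so
    z(θ) = (1/(2π)) θ + 5.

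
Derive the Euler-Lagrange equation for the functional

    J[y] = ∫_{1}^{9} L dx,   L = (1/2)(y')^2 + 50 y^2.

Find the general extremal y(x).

The Lagrangian is L = (1/2)(y')^2 + 50 y^2.
∂L/∂y = 100y.
∂L/∂y' = y'.
The Euler-Lagrange equation d/dx(∂L/∂y') − ∂L/∂y = 0 becomes:
    y'' - 100 y = 0
General solution: y(x) = A e^(10x) + B e^(-10x), where A and B are arbitrary constants fixed by the endpoint conditions.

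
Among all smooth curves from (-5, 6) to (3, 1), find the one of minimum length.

Arc-length functional: J[y] = ∫ sqrt(1 + (y')^2) dx.
Lagrangian L = sqrt(1 + (y')^2) has no explicit y dependence, so ∂L/∂y = 0 and the Euler-Lagrange equation gives
    d/dx( y' / sqrt(1 + (y')^2) ) = 0  ⇒  y' / sqrt(1 + (y')^2) = const.
Hence y' is constant, so y(x) is affine.
Fitting the endpoints (-5, 6) and (3, 1):
    slope m = (1 − 6) / (3 − (-5)) = -5/8,
    intercept c = 6 − m·(-5) = 23/8.
Extremal: y(x) = (-5/8) x + 23/8.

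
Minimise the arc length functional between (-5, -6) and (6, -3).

Arc-length functional: J[y] = ∫ sqrt(1 + (y')^2) dx.
Lagrangian L = sqrt(1 + (y')^2) has no explicit y dependence, so ∂L/∂y = 0 and the Euler-Lagrange equation gives
    d/dx( y' / sqrt(1 + (y')^2) ) = 0  ⇒  y' / sqrt(1 + (y')^2) = const.
Hence y' is constant, so y(x) is affine.
Fitting the endpoints (-5, -6) and (6, -3):
    slope m = ((-3) − (-6)) / (6 − (-5)) = 3/11,
    intercept c = (-6) − m·(-5) = -51/11.
Extremal: y(x) = (3/11) x - 51/11.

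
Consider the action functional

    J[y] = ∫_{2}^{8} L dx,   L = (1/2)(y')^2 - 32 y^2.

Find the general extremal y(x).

The Lagrangian is L = (1/2)(y')^2 - 32 y^2.
∂L/∂y = -64y.
∂L/∂y' = y'.
The Euler-Lagrange equation d/dx(∂L/∂y') − ∂L/∂y = 0 becomes:
    y'' + 64 y = 0
General solution: y(x) = A sin(8x) + B cos(8x), where A and B are arbitrary constants fixed by the endpoint conditions.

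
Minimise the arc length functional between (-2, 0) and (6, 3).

Arc-length functional: J[y] = ∫ sqrt(1 + (y')^2) dx.
Lagrangian L = sqrt(1 + (y')^2) has no explicit y dependence, so ∂L/∂y = 0 and the Euler-Lagrange equation gives
    d/dx( y' / sqrt(1 + (y')^2) ) = 0  ⇒  y' / sqrt(1 + (y')^2) = const.
Hence y' is constant, so y(x) is affine.
Fitting the endpoints (-2, 0) and (6, 3):
    slope m = (3 − 0) / (6 − (-2)) = 3/8,
    intercept c = 0 − m·(-2) = 3/4.
Extremal: y(x) = (3/8) x + 3/4.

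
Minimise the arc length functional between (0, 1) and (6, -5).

Arc-length functional: J[y] = ∫ sqrt(1 + (y')^2) dx.
Lagrangian L = sqrt(1 + (y')^2) has no explicit y dependence, so ∂L/∂y = 0 and the Euler-Lagrange equation gives
    d/dx( y' / sqrt(1 + (y')^2) ) = 0  ⇒  y' / sqrt(1 + (y')^2) = const.
Hence y' is constant, so y(x) is affine.
Fitting the endpoints (0, 1) and (6, -5):
    slope m = ((-5) − 1) / (6 − 0) = -1,
    intercept c = 1 − m·0 = 1.
Extremal: y(x) = -x + 1.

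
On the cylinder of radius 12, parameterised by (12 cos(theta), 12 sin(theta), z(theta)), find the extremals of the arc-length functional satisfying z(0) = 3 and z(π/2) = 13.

Parameterise the cylinder of radius R = 12 as
    r(θ) = (12 cos θ, 12 sin θ, z(θ)).
The arc-length element is
    ds = sqrt(144 + (dz/dθ)^2) dθ,
so the Lagrangian is L = sqrt(144 + z'^2).
L depends on z' only, not on z or θ, so ∂L/∂z = 0 and
    ∂L/∂z' = z' / sqrt(144 + z'^2).
The Euler-Lagrange equation gives
    d/dθ( z' / sqrt(144 + z'^2) ) = 0,
so z' is constant. Integrating once:
    z(θ) = a θ + b,
a helix on the cylinder (a straight line when the cylinder is unrolled). The constants a, b are determined by the endpoint conditions.
With endpoint conditions z(0) = 3 and z(π/2) = 13: from z(0) = b we get b = 3, and a·π/2 + 3 = 13 gives a = 20/π, so
    z(θ) = (20/π) θ + 3.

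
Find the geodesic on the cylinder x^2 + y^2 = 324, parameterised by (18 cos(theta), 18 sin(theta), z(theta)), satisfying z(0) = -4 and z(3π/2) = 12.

Parameterise the cylinder of radius R = 18 as
    r(θ) = (18 cos θ, 18 sin θ, z(θ)).
The arc-length element is
    ds = sqrt(324 + (dz/dθ)^2) dθ,
so the Lagrangian is L = sqrt(324 + z'^2).
L depends on z' only, not on z or θ, so ∂L/∂z = 0 and
    ∂L/∂z' = z' / sqrt(324 + z'^2).
The Euler-Lagrange equation gives
    d/dθ( z' / sqrt(324 + z'^2) ) = 0,
so z' is constant. Integrating once:
    z(θ) = a θ + b,
a helix on the cylinder (a straight line when the cylinder is unrolled). The constants a, b are determined by the endpoint conditions.
With endpoint conditions z(0) = -4 and z(3π/2) = 12: from z(0) = b we get b = -4, and a·3π/2 + -4 = 12 gives a = 32/(3π), so
    z(θ) = (32/(3π)) θ − 4.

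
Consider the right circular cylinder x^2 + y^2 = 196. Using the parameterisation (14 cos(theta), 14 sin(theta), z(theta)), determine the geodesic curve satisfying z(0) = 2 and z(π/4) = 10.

Parameterise the cylinder of radius R = 14 as
    r(θ) = (14 cos θ, 14 sin θ, z(θ)).
The arc-length element is
    ds = sqrt(196 + (dz/dθ)^2) dθ,
so the Lagrangian is L = sqrt(196 + z'^2).
L depends on z' only, not on z or θ, so ∂L/∂z = 0 and
    ∂L/∂z' = z' / sqrt(196 + z'^2).
The Euler-Lagrange equation gives
    d/dθ( z' / sqrt(196 + z'^2) ) = 0,
so z' is constant. Integrating once:
    z(θ) = a θ + b,
a helix on the cylinder (a straight line when the cylinder is unrolled). The constants a, b are determined by the endpoint conditions.
With endpoint conditions z(0) = 2 and z(π/4) = 10: from z(0) = b we get b = 2, and a·π/4 + 2 = 10 gives a = 32/π, so
    z(θ) = (32/π) θ + 2.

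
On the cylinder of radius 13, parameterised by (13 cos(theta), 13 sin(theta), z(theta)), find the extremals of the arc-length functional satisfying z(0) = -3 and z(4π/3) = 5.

Parameterise the cylinder of radius R = 13 as
    r(θ) = (13 cos θ, 13 sin θ, z(θ)).
The arc-length element is
    ds = sqrt(169 + (dz/dθ)^2) dθ,
so the Lagrangian is L = sqrt(169 + z'^2).
L depends on z' only, not on z or θ, so ∂L/∂z = 0 and
    ∂L/∂z' = z' / sqrt(169 + z'^2).
The Euler-Lagrange equation gives
    d/dθ( z' / sqrt(169 + z'^2) ) = 0,
so z' is constant. Integrating once:
    z(θ) = a θ + b,
a helix on the cylinder (a straight line when the cylinder is unrolled). The constants a, b are determined by the endpoint conditions.
With endpoint conditions z(0) = -3 and z(4π/3) = 5: from z(0) = b we get b = -3, and a·4π/3 + -3 = 5 gives a = 6/π, so
    z(θ) = (6/π) θ − 3.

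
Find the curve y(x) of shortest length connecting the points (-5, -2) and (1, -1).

Arc-length functional: J[y] = ∫ sqrt(1 + (y')^2) dx.
Lagrangian L = sqrt(1 + (y')^2) has no explicit y dependence, so ∂L/∂y = 0 and the Euler-Lagrange equation gives
    d/dx( y' / sqrt(1 + (y')^2) ) = 0  ⇒  y' / sqrt(1 + (y')^2) = const.
Hence y' is constant, so y(x) is affine.
Fitting the endpoints (-5, -2) and (1, -1):
    slope m = ((-1) − (-2)) / (1 − (-5)) = 1/6,
    intercept c = (-2) − m·(-5) = -7/6.
Extremal: y(x) = (1/6) x - 7/6.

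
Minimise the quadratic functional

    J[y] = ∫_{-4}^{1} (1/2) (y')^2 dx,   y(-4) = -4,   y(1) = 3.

The Lagrangian is L = (1/2) (y')^2.
Compute ∂L/∂y = 0, ∂L/∂y' = y'.
The Euler-Lagrange equation d/dx(∂L/∂y') − ∂L/∂y = 0 reduces to
    y'' = 0.
Its general solution is
    y(x) = A x + B,
with A, B fixed by the endpoint conditions.
Applying the endpoint conditions y(-4) = -4 and y(1) = 3: solve A·-4 + B = -4 and A·1 + B = 3. Subtracting gives A(1 − -4) = 3 − -4, so A = 7/5, and B = -4 − A·-4 = 8/5. Therefore
    y(x) = (7/5) x + 8/5.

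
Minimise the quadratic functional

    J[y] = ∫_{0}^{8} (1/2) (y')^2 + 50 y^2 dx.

The Lagrangian is L = (1/2) (y')^2 + 50 y^2.
Compute ∂L/∂y = 100y, ∂L/∂y' = y'.
The Euler-Lagrange equation d/dx(∂L/∂y') − ∂L/∂y = 0 reduces to
    y'' − 100 y = 0.
Its general solution is
    y(x) = A e^(10x) + B e^(−10x),
with A, B fixed by the endpoint conditions.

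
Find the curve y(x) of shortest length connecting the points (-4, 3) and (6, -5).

Arc-length functional: J[y] = ∫ sqrt(1 + (y')^2) dx.
Lagrangian L = sqrt(1 + (y')^2) has no explicit y dependence, so ∂L/∂y = 0 and the Euler-Lagrange equation gives
    d/dx( y' / sqrt(1 + (y')^2) ) = 0  ⇒  y' / sqrt(1 + (y')^2) = const.
Hence y' is constant, so y(x) is affine.
Fitting the endpoints (-4, 3) and (6, -5):
    slope m = ((-5) − 3) / (6 − (-4)) = -4/5,
    intercept c = 3 − m·(-4) = -1/5.
Extremal: y(x) = (-4/5) x - 1/5.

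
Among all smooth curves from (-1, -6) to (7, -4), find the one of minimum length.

Arc-length functional: J[y] = ∫ sqrt(1 + (y')^2) dx.
Lagrangian L = sqrt(1 + (y')^2) has no explicit y dependence, so ∂L/∂y = 0 and the Euler-Lagrange equation gives
    d/dx( y' / sqrt(1 + (y')^2) ) = 0  ⇒  y' / sqrt(1 + (y')^2) = const.
Hence y' is constant, so y(x) is affine.
Fitting the endpoints (-1, -6) and (7, -4):
    slope m = ((-4) − (-6)) / (7 − (-1)) = 1/4,
    intercept c = (-6) − m·(-1) = -23/4.
Extremal: y(x) = (1/4) x - 23/4.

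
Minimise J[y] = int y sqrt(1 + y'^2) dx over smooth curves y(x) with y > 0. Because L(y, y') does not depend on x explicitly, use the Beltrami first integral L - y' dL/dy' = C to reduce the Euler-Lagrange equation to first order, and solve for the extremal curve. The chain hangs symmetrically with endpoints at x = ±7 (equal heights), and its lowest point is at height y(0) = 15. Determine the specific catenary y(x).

The Lagrangian L(y, y') = y sqrt(1 + y'^2) has no explicit x dependence, so the Beltrami identity applies:
    L − y' ∂L/∂y' = C.
Compute ∂L/∂y' = y · y' / sqrt(1 + y'^2). Then
    L − y' ∂L/∂y'
    = y sqrt(1 + y'^2) − y · y'^2 / sqrt(1 + y'^2)
    = y (1 + y'^2 − y'^2) / sqrt(1 + y'^2)
    = y / sqrt(1 + y'^2) = C.
Squaring gives y^2 = C^2 (1 + y'^2), i.e.
    y'^2 = y^2 / C^2 − 1.
Separating variables,
    dy / sqrt(y^2 − C^2) = dx / C,
and integrating gives arccosh(y / C) = (x − a)/C, so
    y(x) = C cosh((x − a)/C),
the catenary. The constants C and a are fixed by the two endpoint conditions (and, for the hanging-chain problem, the length constraint selects C).
Now fit the given data. The endpoints x = ±7 are symmetric at equal height, so the catenary is even about its minimum: a = 0 and y(x) = C cosh(x/C). The lowest point is y(0) = C cosh(0) = C, and we are told y(0) = 15, so C = 15. Therefore
    y(x) = 15 cosh(x/15),
and at the endpoints
    y(±7) = 15 cosh(7/15).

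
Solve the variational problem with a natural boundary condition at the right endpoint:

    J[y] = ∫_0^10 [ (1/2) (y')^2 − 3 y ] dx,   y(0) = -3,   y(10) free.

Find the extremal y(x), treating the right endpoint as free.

The Lagrangian L = (1/2) (y')^2 − 3 y gives
    ∂L/∂y = −3,   ∂L/∂y' = y'.
Euler-Lagrange: d/dx(y') − (−3) = 0, i.e. y'' + 3 = 0, so
    y(x) = −(3/2) x^2 + C1 x + C2.
Fixed left endpoint y(0) = -3 ⇒ C2 = -3.
The right endpoint x = 10 is free, so the natural (transversality) condition is ∂L/∂y' |_{x=10} = 0, i.e. y'(10) = 0.
Compute y'(x) = −3 x + C1, so y'(10) = −30 + C1 = 0 ⇒ C1 = 30.
Therefore the extremal is
    y(x) = −(3/2) x^2 + 30 x − 3.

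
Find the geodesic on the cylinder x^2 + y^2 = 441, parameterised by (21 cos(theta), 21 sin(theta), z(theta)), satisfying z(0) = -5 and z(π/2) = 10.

Parameterise the cylinder of radius R = 21 as
    r(θ) = (21 cos θ, 21 sin θ, z(θ)).
The arc-length element is
    ds = sqrt(441 + (dz/dθ)^2) dθ,
so the Lagrangian is L = sqrt(441 + z'^2).
L depends on z' only, not on z or θ, so ∂L/∂z = 0 and
    ∂L/∂z' = z' / sqrt(441 + z'^2).
The Euler-Lagrange equation gives
    d/dθ( z' / sqrt(441 + z'^2) ) = 0,
so z' is constant. Integrating once:
    z(θ) = a θ + b,
a helix on the cylinder (a straight line when the cylinder is unrolled). The constants a, b are determined by the endpoint conditions.
With endpoint conditions z(0) = -5 and z(π/2) = 10: from z(0) = b we get b = -5, and a·π/2 + -5 = 10 gives a = 30/π, so
    z(θ) = (30/π) θ − 5.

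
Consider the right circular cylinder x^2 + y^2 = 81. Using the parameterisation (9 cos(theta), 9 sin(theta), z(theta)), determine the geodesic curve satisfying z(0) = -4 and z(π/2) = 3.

Parameterise the cylinder of radius R = 9 as
    r(θ) = (9 cos θ, 9 sin θ, z(θ)).
The arc-length element is
    ds = sqrt(81 + (dz/dθ)^2) dθ,
so the Lagrangian is L = sqrt(81 + z'^2).
L depends on z' only, not on z or θ, so ∂L/∂z = 0 and
    ∂L/∂z' = z' / sqrt(81 + z'^2).
The Euler-Lagrange equation gives
    d/dθ( z' / sqrt(81 + z'^2) ) = 0,
so z' is constant. Integrating once:
    z(θ) = a θ + b,
a helix on the cylinder (a straight line when the cylinder is unrolled). The constants a, b are determined by the endpoint conditions.
With endpoint conditions z(0) = -4 and z(π/2) = 3: from z(0) = b we get b = -4, and a·π/2 + -4 = 3 gives a = 14/π, so
    z(θ) = (14/π) θ − 4.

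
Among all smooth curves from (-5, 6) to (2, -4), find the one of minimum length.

Arc-length functional: J[y] = ∫ sqrt(1 + (y')^2) dx.
Lagrangian L = sqrt(1 + (y')^2) has no explicit y dependence, so ∂L/∂y = 0 and the Euler-Lagrange equation gives
    d/dx( y' / sqrt(1 + (y')^2) ) = 0  ⇒  y' / sqrt(1 + (y')^2) = const.
Hence y' is constant, so y(x) is affine.
Fitting the endpoints (-5, 6) and (2, -4):
    slope m = ((-4) − 6) / (2 − (-5)) = -10/7,
    intercept c = 6 − m·(-5) = -8/7.
Extremal: y(x) = (-10/7) x - 8/7.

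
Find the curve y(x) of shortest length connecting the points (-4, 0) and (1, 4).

Arc-length functional: J[y] = ∫ sqrt(1 + (y')^2) dx.
Lagrangian L = sqrt(1 + (y')^2) has no explicit y dependence, so ∂L/∂y = 0 and the Euler-Lagrange equation gives
    d/dx( y' / sqrt(1 + (y')^2) ) = 0  ⇒  y' / sqrt(1 + (y')^2) = const.
Hence y' is constant, so y(x) is affine.
Fitting the endpoints (-4, 0) and (1, 4):
    slope m = (4 − 0) / (1 − (-4)) = 4/5,
    intercept c = 0 − m·(-4) = 16/5.
Extremal: y(x) = (4/5) x + 16/5.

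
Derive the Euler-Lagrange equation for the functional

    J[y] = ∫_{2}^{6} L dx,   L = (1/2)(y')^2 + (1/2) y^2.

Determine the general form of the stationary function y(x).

The Lagrangian is L = (1/2)(y')^2 + (1/2) y^2.
∂L/∂y = y.
∂L/∂y' = y'.
The Euler-Lagrange equation d/dx(∂L/∂y') − ∂L/∂y = 0 becomes:
    y'' - y = 0
General solution: y(x) = A e^x + B e^(-x), where A and B are arbitrary constants fixed by the endpoint conditions.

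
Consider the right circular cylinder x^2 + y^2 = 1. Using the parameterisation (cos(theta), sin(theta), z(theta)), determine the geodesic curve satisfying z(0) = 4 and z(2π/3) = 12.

Parameterise the cylinder of radius R = 1 as
    r(θ) = (cos θ, sin θ, z(θ)).
The arc-length element is
    ds = sqrt(1 + (dz/dθ)^2) dθ,
so the Lagrangian is L = sqrt(1 + z'^2).
L depends on z' only, not on z or θ, so ∂L/∂z = 0 and
    ∂L/∂z' = z' / sqrt(1 + z'^2).
The Euler-Lagrange equation gives
    d/dθ( z' / sqrt(1 + z'^2) ) = 0,
so z' is constant. Integrating once:
    z(θ) = a θ + b,
a helix on the cylinder (a straight line when the cylinder is unrolled). The constants a, b are determined by the endpoint conditions.
With endpoint conditions z(0) = 4 and z(2π/3) = 12: from z(0) = b we get b = 4, and a·2π/3 + 4 = 12 gives a = 12/π, so
    z(θ) = (12/π) θ + 4.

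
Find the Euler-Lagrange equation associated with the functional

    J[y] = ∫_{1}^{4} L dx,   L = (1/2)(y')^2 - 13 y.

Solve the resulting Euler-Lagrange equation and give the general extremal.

The Lagrangian is L = (1/2)(y')^2 - 13 y.
∂L/∂y = -13.
∂L/∂y' = y'.
The Euler-Lagrange equation d/dx(∂L/∂y') − ∂L/∂y = 0 becomes:
    y'' + 13 = 0
General solution: y(x) = -(13/2) x^2 + A x + B, where A and B are arbitrary constants fixed by the endpoint conditions.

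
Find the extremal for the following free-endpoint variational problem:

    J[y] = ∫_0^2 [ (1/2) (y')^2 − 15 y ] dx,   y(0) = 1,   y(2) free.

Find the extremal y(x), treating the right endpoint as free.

The Lagrangian L = (1/2) (y')^2 − 15 y gives
    ∂L/∂y = −15,   ∂L/∂y' = y'.
Euler-Lagrange: d/dx(y') − (−15) = 0, i.e. y'' + 15 = 0, so
    y(x) = −(15/2) x^2 + C1 x + C2.
Fixed left endpoint y(0) = 1 ⇒ C2 = 1.
The right endpoint x = 2 is free, so the natural (transversality) condition is ∂L/∂y' |_{x=2} = 0, i.e. y'(2) = 0.
Compute y'(x) = −15 x + C1, so y'(2) = −30 + C1 = 0 ⇒ C1 = 30.
Therefore the extremal is
    y(x) = −(15/2) x^2 + 30 x + 1.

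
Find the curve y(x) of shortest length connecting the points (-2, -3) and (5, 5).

Arc-length functional: J[y] = ∫ sqrt(1 + (y')^2) dx.
Lagrangian L = sqrt(1 + (y')^2) has no explicit y dependence, so ∂L/∂y = 0 and the Euler-Lagrange equation gives
    d/dx( y' / sqrt(1 + (y')^2) ) = 0  ⇒  y' / sqrt(1 + (y')^2) = const.
Hence y' is constant, so y(x) is affine.
Fitting the endpoints (-2, -3) and (5, 5):
    slope m = (5 − (-3)) / (5 − (-2)) = 8/7,
    intercept c = (-3) − m·(-2) = -5/7.
Extremal: y(x) = (8/7) x - 5/7.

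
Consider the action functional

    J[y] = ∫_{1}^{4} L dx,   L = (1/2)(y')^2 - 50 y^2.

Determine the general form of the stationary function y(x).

The Lagrangian is L = (1/2)(y')^2 - 50 y^2.
∂L/∂y = -100y.
∂L/∂y' = y'.
The Euler-Lagrange equation d/dx(∂L/∂y') − ∂L/∂y = 0 becomes:
    y'' + 100 y = 0
General solution: y(x) = A sin(10x) + B cos(10x), where A and B are arbitrary constants fixed by the endpoint conditions.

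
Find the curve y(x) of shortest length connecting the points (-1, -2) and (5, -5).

Arc-length functional: J[y] = ∫ sqrt(1 + (y')^2) dx.
Lagrangian L = sqrt(1 + (y')^2) has no explicit y dependence, so ∂L/∂y = 0 and the Euler-Lagrange equation gives
    d/dx( y' / sqrt(1 + (y')^2) ) = 0  ⇒  y' / sqrt(1 + (y')^2) = const.
Hence y' is constant, so y(x) is affine.
Fitting the endpoints (-1, -2) and (5, -5):
    slope m = ((-5) − (-2)) / (5 − (-1)) = -1/2,
    intercept c = (-2) − m·(-1) = -5/2.
Extremal: y(x) = (-1/2) x - 5/2.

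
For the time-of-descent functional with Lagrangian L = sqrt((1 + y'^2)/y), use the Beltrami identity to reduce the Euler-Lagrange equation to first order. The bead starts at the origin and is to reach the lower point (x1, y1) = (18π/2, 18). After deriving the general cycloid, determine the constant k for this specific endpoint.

The Lagrangian L = sqrt((1 + y'^2) / y) has no explicit x dependence, so the Beltrami identity applies:
    L − y' ∂L/∂y' = C.
Compute ∂L/∂y' = y' / sqrt(y (1 + y'^2)).
Substitute:
    sqrt((1 + y'^2)/y) − y'·y' / sqrt(y (1 + y'^2))
    = (1 + y'^2) / sqrt(y (1 + y'^2)) − y'^2 / sqrt(y (1 + y'^2))
    = 1 / sqrt(y (1 + y'^2)) = C.
Squaring and rearranging gives the first integral
    y (1 + y'^2) = 1/C^2 =: k   (constant).
Solving this first-order ODE by the substitution
    y = (k/2)(1 − cos θ)
yields the cycloid parameterisation
    x(θ) = (k/2)(θ − sin θ),   y(θ) = (k/2)(1 − cos θ).
The constant k is fixed by the endpoint condition.
Now fit the given lower endpoint (x1, y1) = (18π/2, 18). At the bottom of the first arch (θ = π), the parametric equations give
    y(π) = (k/2)(1 − cos π) = k,
    x(π) = (k/2)(π − sin π) = kπ/2.
Matching y(π) = 18 gives k = 18, consistent with x(π) = 18π/2. Therefore the specific cycloid is
    x(θ) = (18/2)(θ − sin θ),   y(θ) = (18/2)(1 − cos θ).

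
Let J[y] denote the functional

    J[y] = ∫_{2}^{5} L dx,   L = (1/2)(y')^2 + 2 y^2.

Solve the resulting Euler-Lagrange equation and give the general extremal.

The Lagrangian is L = (1/2)(y')^2 + 2 y^2.
∂L/∂y = 4y.
∂L/∂y' = y'.
The Euler-Lagrange equation d/dx(∂L/∂y') − ∂L/∂y = 0 becomes:
    y'' - 4 y = 0
General solution: y(x) = A e^(2x) + B e^(-2x), where A and B are arbitrary constants fixed by the endpoint conditions.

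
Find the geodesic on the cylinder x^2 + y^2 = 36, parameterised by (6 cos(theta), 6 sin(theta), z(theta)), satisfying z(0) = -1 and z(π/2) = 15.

Parameterise the cylinder of radius R = 6 as
    r(θ) = (6 cos θ, 6 sin θ, z(θ)).
The arc-length element is
    ds = sqrt(36 + (dz/dθ)^2) dθ,
so the Lagrangian is L = sqrt(36 + z'^2).
L depends on z' only, not on z or θ, so ∂L/∂z = 0 and
    ∂L/∂z' = z' / sqrt(36 + z'^2).
The Euler-Lagrange equation gives
    d/dθ( z' / sqrt(36 + z'^2) ) = 0,
so z' is constant. Integrating once:
    z(θ) = a θ + b,
a helix on the cylinder (a straight line when the cylinder is unrolled). The constants a, b are determined by the endpoint conditions.
With endpoint conditions z(0) = -1 and z(π/2) = 15: from z(0) = b we get b = -1, and a·π/2 + -1 = 15 gives a = 32/π, so
    z(θ) = (32/π) θ − 1.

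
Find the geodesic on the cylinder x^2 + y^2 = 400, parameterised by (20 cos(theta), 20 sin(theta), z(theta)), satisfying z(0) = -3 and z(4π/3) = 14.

Parameterise the cylinder of radius R = 20 as
    r(θ) = (20 cos θ, 20 sin θ, z(θ)).
The arc-length element is
    ds = sqrt(400 + (dz/dθ)^2) dθ,
so the Lagrangian is L = sqrt(400 + z'^2).
L depends on z' only, not on z or θ, so ∂L/∂z = 0 and
    ∂L/∂z' = z' / sqrt(400 + z'^2).
The Euler-Lagrange equation gives
    d/dθ( z' / sqrt(400 + z'^2) ) = 0,
so z' is constant. Integrating once:
    z(θ) = a θ + b,
a helix on the cylinder (a straight line when the cylinder is unrolled). The constants a, b are determined by the endpoint conditions.
With endpoint conditions z(0) = -3 and z(4π/3) = 14: from z(0) = b we get b = -3, and a·4π/3 + -3 = 14 gives a = 51/(4π), so
    z(θ) = (51/(4π)) θ − 3.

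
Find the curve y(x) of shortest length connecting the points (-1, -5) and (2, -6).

Arc-length functional: J[y] = ∫ sqrt(1 + (y')^2) dx.
Lagrangian L = sqrt(1 + (y')^2) has no explicit y dependence, so ∂L/∂y = 0 and the Euler-Lagrange equation gives
    d/dx( y' / sqrt(1 + (y')^2) ) = 0  ⇒  y' / sqrt(1 + (y')^2) = const.
Hence y' is constant, so y(x) is affine.
Fitting the endpoints (-1, -5) and (2, -6):
    slope m = ((-6) − (-5)) / (2 − (-1)) = -1/3,
    intercept c = (-5) − m·(-1) = -16/3.
Extremal: y(x) = (-1/3) x - 16/3.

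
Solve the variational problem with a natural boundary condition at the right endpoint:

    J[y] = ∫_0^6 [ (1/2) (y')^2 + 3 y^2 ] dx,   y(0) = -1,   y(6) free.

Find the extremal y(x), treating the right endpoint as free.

The Lagrangian L = (1/2) (y')^2 + 3 y^2 gives
    ∂L/∂y = 6 y,   ∂L/∂y' = y'.
Euler-Lagrange: y'' − 6 y = 0.
With k = sqrt(6), the general solution is
    y(x) = A cosh(sqrt(6) x) + B sinh(sqrt(6) x).
Fixed left endpoint y(0) = -1 ⇒ A = -1.
The right endpoint x = 6 is free, so the natural (transversality) condition is ∂L/∂y' |_{x=6} = 0, i.e. y'(6) = 0.
Compute y'(x) = A k sinh(k x) + B k cosh(k x), so
    y'(6) = A k sinh(k·6) + B k cosh(k·6) = 0
    ⇒ B = −A tanh(k·6) = tanh(sqrt(6)·6).
Therefore the extremal is
    y(x) = −cosh(sqrt(6) x) + tanh(sqrt(6)·6) sinh(sqrt(6) x).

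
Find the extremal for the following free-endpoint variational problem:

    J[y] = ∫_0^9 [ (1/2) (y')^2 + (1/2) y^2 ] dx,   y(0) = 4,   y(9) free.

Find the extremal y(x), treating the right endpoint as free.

The Lagrangian L = (1/2) (y')^2 + (1/2) y^2 gives
    ∂L/∂y = 1 y,   ∂L/∂y' = y'.
Euler-Lagrange: y'' − y = 0.
With k = 1, the general solution is
    y(x) = A cosh(x) + B sinh(x).
Fixed left endpoint y(0) = 4 ⇒ A = 4.
The right endpoint x = 9 is free, so the natural (transversality) condition is ∂L/∂y' |_{x=9} = 0, i.e. y'(9) = 0.
Compute y'(x) = A k sinh(k x) + B k cosh(k x), so
    y'(9) = A k sinh(k·9) + B k cosh(k·9) = 0
    ⇒ B = −A tanh(k·9) = − 4 tanh(1·9).
Therefore the extremal is
    y(x) = 4 cosh(1 x) − 4 tanh(1·9) sinh(1 x).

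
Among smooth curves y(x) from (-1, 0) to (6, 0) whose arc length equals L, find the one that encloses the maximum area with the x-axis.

Set up the augmented Lagrangian using a multiplier λ for the length constraint:
    F(y, y') = y − λ sqrt(1 + y'^2).
F has no explicit x dependence, so the Beltrami identity yields a first integral
    F − y' ∂F/∂y' = C.
Compute ∂F/∂y' = −λ y' / sqrt(1 + y'^2). Then
    y − λ sqrt(1 + y'^2) + λ y'^2 / sqrt(1 + y'^2) = C
    ⇒  y − λ / sqrt(1 + y'^2) = C.
Solving for y' and integrating gives
    (x − a)^2 + (y − b)^2 = λ^2,
a circular arc of radius λ. The constants a, b are determined by the endpoint conditions y(-1) = y(6) = 0, and λ is fixed implicitly by the length constraint
    ∫_{-1}^{6} sqrt(1 + y'^2) dx = L.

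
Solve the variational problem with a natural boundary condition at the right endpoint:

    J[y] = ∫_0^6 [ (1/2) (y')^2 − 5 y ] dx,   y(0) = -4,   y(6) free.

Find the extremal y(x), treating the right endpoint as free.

The Lagrangian L = (1/2) (y')^2 − 5 y gives
    ∂L/∂y = −5,   ∂L/∂y' = y'.
Euler-Lagrange: d/dx(y') − (−5) = 0, i.e. y'' + 5 = 0, so
    y(x) = −(5/2) x^2 + C1 x + C2.
Fixed left endpoint y(0) = -4 ⇒ C2 = -4.
The right endpoint x = 6 is free, so the natural (transversality) condition is ∂L/∂y' |_{x=6} = 0, i.e. y'(6) = 0.
Compute y'(x) = −5 x + C1, so y'(6) = −30 + C1 = 0 ⇒ C1 = 30.
Therefore the extremal is
    y(x) = −(5/2) x^2 + 30 x − 4.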